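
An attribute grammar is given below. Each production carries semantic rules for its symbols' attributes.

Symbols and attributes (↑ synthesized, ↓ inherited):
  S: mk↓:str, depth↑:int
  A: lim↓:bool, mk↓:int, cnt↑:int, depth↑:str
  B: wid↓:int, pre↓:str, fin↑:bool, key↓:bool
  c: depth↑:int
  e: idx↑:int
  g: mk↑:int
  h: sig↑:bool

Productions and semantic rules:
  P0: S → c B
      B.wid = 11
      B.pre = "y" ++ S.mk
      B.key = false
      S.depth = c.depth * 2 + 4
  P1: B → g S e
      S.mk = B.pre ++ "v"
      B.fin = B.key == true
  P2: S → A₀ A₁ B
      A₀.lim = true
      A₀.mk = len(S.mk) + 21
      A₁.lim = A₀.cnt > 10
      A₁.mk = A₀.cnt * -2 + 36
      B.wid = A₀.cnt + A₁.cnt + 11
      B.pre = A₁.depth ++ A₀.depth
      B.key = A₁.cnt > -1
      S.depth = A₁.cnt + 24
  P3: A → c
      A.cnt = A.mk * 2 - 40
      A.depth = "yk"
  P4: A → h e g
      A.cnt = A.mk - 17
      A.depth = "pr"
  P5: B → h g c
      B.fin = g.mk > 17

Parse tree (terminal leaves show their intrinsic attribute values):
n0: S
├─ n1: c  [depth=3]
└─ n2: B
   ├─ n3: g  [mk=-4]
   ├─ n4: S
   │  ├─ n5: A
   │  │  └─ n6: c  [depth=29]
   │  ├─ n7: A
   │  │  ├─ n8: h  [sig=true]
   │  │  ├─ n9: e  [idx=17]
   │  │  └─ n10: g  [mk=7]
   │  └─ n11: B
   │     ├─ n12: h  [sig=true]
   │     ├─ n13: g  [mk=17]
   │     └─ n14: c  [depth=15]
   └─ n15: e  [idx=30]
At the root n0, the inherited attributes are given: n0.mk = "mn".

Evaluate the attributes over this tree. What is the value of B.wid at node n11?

1. n0.mk = "mn"  [given at root]
2. n1.depth = 3  [terminal]
3. n2.wid = 11  [11]
4. n2.pre = "ymn"  ["y" ++ S.mk]
5. n2.key = false  [false]
6. n3.mk = -4  [terminal]
7. n4.mk = "ymnv"  [B.pre ++ "v"]
8. n5.lim = true  [true]
9. n5.mk = 25  [len(S.mk) + 21]
10. n6.depth = 29  [terminal]
11. n5.cnt = 10  [A.mk * 2 - 40]
12. n5.depth = "yk"  ["yk"]
13. n7.lim = false  [A₀.cnt > 10]
14. n7.mk = 16  [A₀.cnt * -2 + 36]
15. n8.sig = true  [terminal]
16. n9.idx = 17  [terminal]
17. n10.mk = 7  [terminal]
18. n7.cnt = -1  [A.mk - 17]
19. n7.depth = "pr"  ["pr"]
20. n11.wid = 20  [A₀.cnt + A₁.cnt + 11]
21. n11.pre = "pryk"  [A₁.depth ++ A₀.depth]
22. n11.key = false  [A₁.cnt > -1]
23. n12.sig = true  [terminal]
24. n13.mk = 17  [terminal]
25. n14.depth = 15  [terminal]
26. n11.fin = false  [g.mk > 17]
27. n4.depth = 23  [A₁.cnt + 24]
28. n15.idx = 30  [terminal]
29. n2.fin = false  [B.key == true]
30. n0.depth = 10  [c.depth * 2 + 4]

20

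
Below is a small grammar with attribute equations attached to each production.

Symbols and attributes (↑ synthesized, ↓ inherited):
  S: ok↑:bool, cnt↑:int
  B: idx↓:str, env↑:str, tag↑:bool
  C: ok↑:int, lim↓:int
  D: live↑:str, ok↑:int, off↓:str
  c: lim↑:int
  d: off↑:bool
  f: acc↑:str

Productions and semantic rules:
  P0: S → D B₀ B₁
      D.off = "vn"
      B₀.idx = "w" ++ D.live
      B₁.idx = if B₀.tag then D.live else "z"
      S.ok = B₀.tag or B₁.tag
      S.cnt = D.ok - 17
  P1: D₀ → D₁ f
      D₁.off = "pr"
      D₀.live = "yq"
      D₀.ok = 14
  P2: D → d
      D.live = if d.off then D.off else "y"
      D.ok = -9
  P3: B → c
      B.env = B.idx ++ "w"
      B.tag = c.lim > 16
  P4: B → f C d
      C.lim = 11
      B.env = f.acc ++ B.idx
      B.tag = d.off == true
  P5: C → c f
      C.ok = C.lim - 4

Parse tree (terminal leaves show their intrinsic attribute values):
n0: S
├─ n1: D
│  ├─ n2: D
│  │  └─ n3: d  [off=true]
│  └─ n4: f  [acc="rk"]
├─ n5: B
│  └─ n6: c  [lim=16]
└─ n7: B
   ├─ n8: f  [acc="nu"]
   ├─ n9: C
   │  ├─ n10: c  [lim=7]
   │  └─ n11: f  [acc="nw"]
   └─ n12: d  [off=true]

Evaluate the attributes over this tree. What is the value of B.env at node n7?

1. n1.off = "vn"  ["vn"]
2. n2.off = "pr"  ["pr"]
3. n3.off = true  [terminal]
4. n2.live = "pr"  [if d.off then D.off else "y"]
5. n2.ok = -9  [-9]
6. n4.acc = "rk"  [terminal]
7. n1.live = "yq"  ["yq"]
8. n1.ok = 14  [14]
9. n5.idx = "wyq"  ["w" ++ D.live]
10. n6.lim = 16  [terminal]
11. n5.env = "wyqw"  [B.idx ++ "w"]
12. n5.tag = false  [c.lim > 16]
13. n7.idx = "z"  [if B₀.tag then D.live else "z"]
14. n8.acc = "nu"  [terminal]
15. n9.lim = 11  [11]
16. n10.lim = 7  [terminal]
17. n11.acc = "nw"  [terminal]
18. n9.ok = 7  [C.lim - 4]
19. n12.off = true  [terminal]
20. n7.env = "nuz"  [f.acc ++ B.idx]
21. n7.tag = true  [d.off == true]
22. n0.ok = true  [B₀.tag or B₁.tag]
23. n0.cnt = -3  [D.ok - 17]

"nuz"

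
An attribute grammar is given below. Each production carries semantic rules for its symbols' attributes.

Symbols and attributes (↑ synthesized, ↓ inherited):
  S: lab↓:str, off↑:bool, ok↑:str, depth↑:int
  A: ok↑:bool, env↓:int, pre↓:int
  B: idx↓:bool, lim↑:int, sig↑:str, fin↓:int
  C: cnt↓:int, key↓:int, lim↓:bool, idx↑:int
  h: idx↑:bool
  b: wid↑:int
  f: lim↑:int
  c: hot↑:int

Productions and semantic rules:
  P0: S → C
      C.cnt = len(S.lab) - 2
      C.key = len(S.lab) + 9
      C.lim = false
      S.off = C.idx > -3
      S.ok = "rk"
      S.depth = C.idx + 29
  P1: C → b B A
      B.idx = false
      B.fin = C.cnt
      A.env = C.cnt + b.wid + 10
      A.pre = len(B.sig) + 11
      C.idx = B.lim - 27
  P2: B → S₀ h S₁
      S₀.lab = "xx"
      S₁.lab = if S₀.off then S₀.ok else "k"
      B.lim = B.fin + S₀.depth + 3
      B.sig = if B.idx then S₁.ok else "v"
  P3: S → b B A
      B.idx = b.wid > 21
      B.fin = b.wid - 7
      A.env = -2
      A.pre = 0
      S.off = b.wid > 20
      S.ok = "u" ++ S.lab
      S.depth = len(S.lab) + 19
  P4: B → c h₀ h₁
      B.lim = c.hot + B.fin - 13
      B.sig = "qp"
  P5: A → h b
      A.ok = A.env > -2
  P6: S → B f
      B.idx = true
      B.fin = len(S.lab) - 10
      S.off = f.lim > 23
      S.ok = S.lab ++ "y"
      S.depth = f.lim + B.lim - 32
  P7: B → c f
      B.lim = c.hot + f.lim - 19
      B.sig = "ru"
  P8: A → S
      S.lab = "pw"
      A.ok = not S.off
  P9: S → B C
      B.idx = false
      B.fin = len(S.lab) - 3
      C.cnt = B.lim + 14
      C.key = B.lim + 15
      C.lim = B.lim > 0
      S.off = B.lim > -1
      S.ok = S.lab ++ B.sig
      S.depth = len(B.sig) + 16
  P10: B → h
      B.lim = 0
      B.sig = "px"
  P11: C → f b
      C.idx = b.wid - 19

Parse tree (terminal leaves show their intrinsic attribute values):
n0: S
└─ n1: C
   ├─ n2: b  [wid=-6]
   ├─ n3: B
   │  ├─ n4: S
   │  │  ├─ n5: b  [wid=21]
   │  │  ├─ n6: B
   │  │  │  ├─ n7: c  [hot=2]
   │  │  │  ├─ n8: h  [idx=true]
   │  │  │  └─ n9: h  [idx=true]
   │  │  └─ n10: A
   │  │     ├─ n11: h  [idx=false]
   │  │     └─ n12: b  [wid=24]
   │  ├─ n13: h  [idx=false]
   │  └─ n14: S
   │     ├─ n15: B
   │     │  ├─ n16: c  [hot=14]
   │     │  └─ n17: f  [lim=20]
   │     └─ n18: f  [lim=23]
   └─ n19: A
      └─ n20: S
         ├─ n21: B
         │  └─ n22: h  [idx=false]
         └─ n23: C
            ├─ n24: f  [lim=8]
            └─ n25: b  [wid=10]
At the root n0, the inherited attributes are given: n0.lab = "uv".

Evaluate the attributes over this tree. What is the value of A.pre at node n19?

12

1. n0.lab = "uv"  [given at root]
2. n1.cnt = 0  [len(S.lab) - 2]
3. n1.key = 11  [len(S.lab) + 9]
4. n1.lim = false  [false]
5. n2.wid = -6  [terminal]
6. n3.idx = false  [false]
7. n3.fin = 0  [C.cnt]
8. n4.lab = "xx"  ["xx"]
9. n5.wid = 21  [terminal]
10. n6.idx = false  [b.wid > 21]
11. n6.fin = 14  [b.wid - 7]
12. n7.hot = 2  [terminal]
13. n8.idx = true  [terminal]
14. n9.idx = true  [terminal]
15. n6.lim = 3  [c.hot + B.fin - 13]
16. n6.sig = "qp"  ["qp"]
17. n10.env = -2  [-2]
18. n10.pre = 0  [0]
19. n11.idx = false  [terminal]
20. n12.wid = 24  [terminal]
21. n10.ok = false  [A.env > -2]
22. n4.off = true  [b.wid > 20]
23. n4.ok = "uxx"  ["u" ++ S.lab]
24. n4.depth = 21  [len(S.lab) + 19]
25. n13.idx = false  [terminal]
26. n14.lab = "uxx"  [if S₀.off then S₀.ok else "k"]
27. n15.idx = true  [true]
28. n15.fin = -7  [len(S.lab) - 10]
29. n16.hot = 14  [terminal]
30. n17.lim = 20  [terminal]
31. n15.lim = 15  [c.hot + f.lim - 19]
32. n15.sig = "ru"  ["ru"]
33. n18.lim = 23  [terminal]
34. n14.off = false  [f.lim > 23]
35. n14.ok = "uxxy"  [S.lab ++ "y"]
36. n14.depth = 6  [f.lim + B.lim - 32]
37. n3.lim = 24  [B.fin + S₀.depth + 3]
38. n3.sig = "v"  [if B.idx then S₁.ok else "v"]
39. n19.env = 4  [C.cnt + b.wid + 10]
40. n19.pre = 12  [len(B.sig) + 11]
41. n20.lab = "pw"  ["pw"]
42. n21.idx = false  [false]
43. n21.fin = -1  [len(S.lab) - 3]
44. n22.idx = false  [terminal]
45. n21.lim = 0  [0]
46. n21.sig = "px"  ["px"]
47. n23.cnt = 14  [B.lim + 14]
48. n23.key = 15  [B.lim + 15]
49. n23.lim = false  [B.lim > 0]
50. n24.lim = 8  [terminal]
51. n25.wid = 10  [terminal]
52. n23.idx = -9  [b.wid - 19]
53. n20.off = true  [B.lim > -1]
54. n20.ok = "pwpx"  [S.lab ++ B.sig]
55. n20.depth = 18  [len(B.sig) + 16]
56. n19.ok = false  [not S.off]
57. n1.idx = -3  [B.lim - 27]
58. n0.off = false  [C.idx > -3]
59. n0.ok = "rk"  ["rk"]
60. n0.depth = 26  [C.idx + 29]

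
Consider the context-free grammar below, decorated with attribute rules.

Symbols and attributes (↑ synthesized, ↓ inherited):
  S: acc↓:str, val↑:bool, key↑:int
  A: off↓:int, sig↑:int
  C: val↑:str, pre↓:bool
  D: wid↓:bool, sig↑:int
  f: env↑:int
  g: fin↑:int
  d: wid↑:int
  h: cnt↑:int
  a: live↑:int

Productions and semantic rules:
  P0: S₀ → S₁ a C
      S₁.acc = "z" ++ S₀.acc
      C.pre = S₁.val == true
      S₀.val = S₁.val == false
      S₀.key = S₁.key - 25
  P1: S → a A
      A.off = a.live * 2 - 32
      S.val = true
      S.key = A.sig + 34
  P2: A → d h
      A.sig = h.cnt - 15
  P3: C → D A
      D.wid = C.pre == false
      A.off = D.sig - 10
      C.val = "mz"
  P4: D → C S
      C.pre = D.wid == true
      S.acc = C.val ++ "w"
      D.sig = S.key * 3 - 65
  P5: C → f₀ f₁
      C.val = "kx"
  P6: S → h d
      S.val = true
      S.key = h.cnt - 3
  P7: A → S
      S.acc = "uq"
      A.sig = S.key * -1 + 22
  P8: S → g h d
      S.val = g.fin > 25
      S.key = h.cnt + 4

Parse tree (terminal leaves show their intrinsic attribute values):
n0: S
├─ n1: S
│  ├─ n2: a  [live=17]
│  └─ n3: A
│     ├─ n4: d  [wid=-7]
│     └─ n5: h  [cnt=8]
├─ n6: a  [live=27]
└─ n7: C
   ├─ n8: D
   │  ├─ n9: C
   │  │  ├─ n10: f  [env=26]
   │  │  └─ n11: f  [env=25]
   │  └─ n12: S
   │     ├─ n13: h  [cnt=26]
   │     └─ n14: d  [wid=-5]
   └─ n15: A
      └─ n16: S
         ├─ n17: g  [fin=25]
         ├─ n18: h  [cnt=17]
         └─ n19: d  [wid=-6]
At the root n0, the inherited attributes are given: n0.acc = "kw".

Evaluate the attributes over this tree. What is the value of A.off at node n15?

1. n0.acc = "kw"  [given at root]
2. n1.acc = "zkw"  ["z" ++ S₀.acc]
3. n2.live = 17  [terminal]
4. n3.off = 2  [a.live * 2 - 32]
5. n4.wid = -7  [terminal]
6. n5.cnt = 8  [terminal]
7. n3.sig = -7  [h.cnt - 15]
8. n1.val = true  [true]
9. n1.key = 27  [A.sig + 34]
10. n6.live = 27  [terminal]
11. n7.pre = true  [S₁.val == true]
12. n8.wid = false  [C.pre == false]
13. n9.pre = false  [D.wid == true]
14. n10.env = 26  [terminal]
15. n11.env = 25  [terminal]
16. n9.val = "kx"  ["kx"]
17. n12.acc = "kxw"  [C.val ++ "w"]
18. n13.cnt = 26  [terminal]
19. n14.wid = -5  [terminal]
20. n12.val = true  [true]
21. n12.key = 23  [h.cnt - 3]
22. n8.sig = 4  [S.key * 3 - 65]
23. n15.off = -6  [D.sig - 10]
24. n16.acc = "uq"  ["uq"]
25. n17.fin = 25  [terminal]
26. n18.cnt = 17  [terminal]
27. n19.wid = -6  [terminal]
28. n16.val = false  [g.fin > 25]
29. n16.key = 21  [h.cnt + 4]
30. n15.sig = 1  [S.key * -1 + 22]
31. n7.val = "mz"  ["mz"]
32. n0.val = false  [S₁.val == false]
33. n0.key = 2  [S₁.key - 25]

-6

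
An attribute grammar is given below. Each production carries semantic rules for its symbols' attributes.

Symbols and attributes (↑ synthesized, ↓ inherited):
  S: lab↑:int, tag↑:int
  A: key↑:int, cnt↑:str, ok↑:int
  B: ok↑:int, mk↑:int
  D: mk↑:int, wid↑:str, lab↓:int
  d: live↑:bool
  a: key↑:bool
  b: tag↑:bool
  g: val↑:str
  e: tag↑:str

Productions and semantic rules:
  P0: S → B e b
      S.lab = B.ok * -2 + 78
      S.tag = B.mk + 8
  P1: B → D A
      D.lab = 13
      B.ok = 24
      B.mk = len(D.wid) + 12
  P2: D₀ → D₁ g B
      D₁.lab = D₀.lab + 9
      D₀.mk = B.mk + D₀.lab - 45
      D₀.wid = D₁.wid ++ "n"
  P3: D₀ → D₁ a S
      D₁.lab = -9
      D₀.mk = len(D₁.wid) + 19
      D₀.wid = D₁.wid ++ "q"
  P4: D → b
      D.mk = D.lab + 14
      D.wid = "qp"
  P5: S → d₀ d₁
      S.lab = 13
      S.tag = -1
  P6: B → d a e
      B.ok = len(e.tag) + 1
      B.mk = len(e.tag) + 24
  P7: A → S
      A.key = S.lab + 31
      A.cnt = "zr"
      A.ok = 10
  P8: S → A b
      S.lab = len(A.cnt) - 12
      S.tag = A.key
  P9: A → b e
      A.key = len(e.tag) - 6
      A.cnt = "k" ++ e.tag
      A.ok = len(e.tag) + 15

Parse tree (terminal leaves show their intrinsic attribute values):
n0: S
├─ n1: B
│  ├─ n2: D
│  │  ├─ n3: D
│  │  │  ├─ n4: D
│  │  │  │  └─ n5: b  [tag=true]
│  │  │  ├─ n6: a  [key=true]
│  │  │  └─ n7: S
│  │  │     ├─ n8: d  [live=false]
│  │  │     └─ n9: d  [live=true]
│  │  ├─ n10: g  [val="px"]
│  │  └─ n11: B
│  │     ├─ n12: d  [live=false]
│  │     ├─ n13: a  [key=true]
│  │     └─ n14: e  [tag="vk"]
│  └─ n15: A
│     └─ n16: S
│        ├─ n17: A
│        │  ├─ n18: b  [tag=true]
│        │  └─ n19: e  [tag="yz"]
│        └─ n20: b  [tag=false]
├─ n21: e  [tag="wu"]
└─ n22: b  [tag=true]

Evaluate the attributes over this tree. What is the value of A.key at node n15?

22

1. n2.lab = 13  [13]
2. n3.lab = 22  [D₀.lab + 9]
3. n4.lab = -9  [-9]
4. n5.tag = true  [terminal]
5. n4.mk = 5  [D.lab + 14]
6. n4.wid = "qp"  ["qp"]
7. n6.key = true  [terminal]
8. n8.live = false  [terminal]
9. n9.live = true  [terminal]
10. n7.lab = 13  [13]
11. n7.tag = -1  [-1]
12. n3.mk = 21  [len(D₁.wid) + 19]
13. n3.wid = "qpq"  [D₁.wid ++ "q"]
14. n10.val = "px"  [terminal]
15. n12.live = false  [terminal]
16. n13.key = true  [terminal]
17. n14.tag = "vk"  [terminal]
18. n11.ok = 3  [len(e.tag) + 1]
19. n11.mk = 26  [len(e.tag) + 24]
20. n2.mk = -6  [B.mk + D₀.lab - 45]
21. n2.wid = "qpqn"  [D₁.wid ++ "n"]
22. n18.tag = true  [terminal]
23. n19.tag = "yz"  [terminal]
24. n17.key = -4  [len(e.tag) - 6]
25. n17.cnt = "kyz"  ["k" ++ e.tag]
26. n17.ok = 17  [len(e.tag) + 15]
27. n20.tag = false  [terminal]
28. n16.lab = -9  [len(A.cnt) - 12]
29. n16.tag = -4  [A.key]
30. n15.key = 22  [S.lab + 31]
31. n15.cnt = "zr"  ["zr"]
32. n15.ok = 10  [10]
33. n1.ok = 24  [24]
34. n1.mk = 16  [len(D.wid) + 12]
35. n21.tag = "wu"  [terminal]
36. n22.tag = true  [terminal]
37. n0.lab = 30  [B.ok * -2 + 78]
38. n0.tag = 24  [B.mk + 8]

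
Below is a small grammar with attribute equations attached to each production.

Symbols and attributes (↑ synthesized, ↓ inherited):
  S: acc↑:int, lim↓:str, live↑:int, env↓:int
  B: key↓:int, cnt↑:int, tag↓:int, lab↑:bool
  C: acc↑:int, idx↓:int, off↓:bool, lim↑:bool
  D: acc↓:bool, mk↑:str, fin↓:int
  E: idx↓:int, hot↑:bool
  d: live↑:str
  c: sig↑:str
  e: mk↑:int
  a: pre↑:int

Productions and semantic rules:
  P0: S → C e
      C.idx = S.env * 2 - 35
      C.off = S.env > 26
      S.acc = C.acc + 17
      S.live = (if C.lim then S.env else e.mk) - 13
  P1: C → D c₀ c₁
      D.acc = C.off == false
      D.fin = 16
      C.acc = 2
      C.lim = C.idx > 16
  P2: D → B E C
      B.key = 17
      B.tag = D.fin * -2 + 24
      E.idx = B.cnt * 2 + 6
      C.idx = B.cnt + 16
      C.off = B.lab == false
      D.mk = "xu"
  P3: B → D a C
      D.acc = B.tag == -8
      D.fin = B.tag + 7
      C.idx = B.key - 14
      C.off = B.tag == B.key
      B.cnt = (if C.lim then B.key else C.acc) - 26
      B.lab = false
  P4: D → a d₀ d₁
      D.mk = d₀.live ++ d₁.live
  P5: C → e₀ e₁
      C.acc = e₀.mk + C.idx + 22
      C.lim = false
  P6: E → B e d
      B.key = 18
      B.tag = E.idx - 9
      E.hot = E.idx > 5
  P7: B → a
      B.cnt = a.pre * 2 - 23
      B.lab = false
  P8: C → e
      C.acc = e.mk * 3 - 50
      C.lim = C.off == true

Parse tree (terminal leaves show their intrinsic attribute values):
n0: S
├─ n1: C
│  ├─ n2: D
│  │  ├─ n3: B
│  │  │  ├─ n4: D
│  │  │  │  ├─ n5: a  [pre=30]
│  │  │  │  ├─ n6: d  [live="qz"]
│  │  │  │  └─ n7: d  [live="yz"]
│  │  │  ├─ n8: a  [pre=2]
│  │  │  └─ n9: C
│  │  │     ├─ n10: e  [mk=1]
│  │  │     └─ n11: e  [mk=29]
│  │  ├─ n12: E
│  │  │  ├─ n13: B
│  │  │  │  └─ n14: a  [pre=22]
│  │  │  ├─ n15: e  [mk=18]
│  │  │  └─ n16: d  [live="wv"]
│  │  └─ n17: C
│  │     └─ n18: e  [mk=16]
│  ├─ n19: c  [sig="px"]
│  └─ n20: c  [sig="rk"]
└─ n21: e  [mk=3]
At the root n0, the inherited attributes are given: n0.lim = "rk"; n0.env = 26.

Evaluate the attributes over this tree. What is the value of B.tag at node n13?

-3

1. n0.lim = "rk"  [given at root]
2. n0.env = 26  [given at root]
3. n1.idx = 17  [S.env * 2 - 35]
4. n1.off = false  [S.env > 26]
5. n2.acc = true  [C.off == false]
6. n2.fin = 16  [16]
7. n3.key = 17  [17]
8. n3.tag = -8  [D.fin * -2 + 24]
9. n4.acc = true  [B.tag == -8]
10. n4.fin = -1  [B.tag + 7]
11. n5.pre = 30  [terminal]
12. n6.live = "qz"  [terminal]
13. n7.live = "yz"  [terminal]
14. n4.mk = "qzyz"  [d₀.live ++ d₁.live]
15. n8.pre = 2  [terminal]
16. n9.idx = 3  [B.key - 14]
17. n9.off = false  [B.tag == B.key]
18. n10.mk = 1  [terminal]
19. n11.mk = 29  [terminal]
20. n9.acc = 26  [e₀.mk + C.idx + 22]
21. n9.lim = false  [false]
22. n3.cnt = 0  [(if C.lim then B.key else C.acc) - 26]
23. n3.lab = false  [false]
24. n12.idx = 6  [B.cnt * 2 + 6]
25. n13.key = 18  [18]
26. n13.tag = -3  [E.idx - 9]
27. n14.pre = 22  [terminal]
28. n13.cnt = 21  [a.pre * 2 - 23]
29. n13.lab = false  [false]
30. n15.mk = 18  [terminal]
31. n16.live = "wv"  [terminal]
32. n12.hot = true  [E.idx > 5]
33. n17.idx = 16  [B.cnt + 16]
34. n17.off = true  [B.lab == false]
35. n18.mk = 16  [terminal]
36. n17.acc = -2  [e.mk * 3 - 50]
37. n17.lim = true  [C.off == true]
38. n2.mk = "xu"  ["xu"]
39. n19.sig = "px"  [terminal]
40. n20.sig = "rk"  [terminal]
41. n1.acc = 2  [2]
42. n1.lim = true  [C.idx > 16]
43. n21.mk = 3  [terminal]
44. n0.acc = 19  [C.acc + 17]
45. n0.live = 13  [(if C.lim then S.env else e.mk) - 13]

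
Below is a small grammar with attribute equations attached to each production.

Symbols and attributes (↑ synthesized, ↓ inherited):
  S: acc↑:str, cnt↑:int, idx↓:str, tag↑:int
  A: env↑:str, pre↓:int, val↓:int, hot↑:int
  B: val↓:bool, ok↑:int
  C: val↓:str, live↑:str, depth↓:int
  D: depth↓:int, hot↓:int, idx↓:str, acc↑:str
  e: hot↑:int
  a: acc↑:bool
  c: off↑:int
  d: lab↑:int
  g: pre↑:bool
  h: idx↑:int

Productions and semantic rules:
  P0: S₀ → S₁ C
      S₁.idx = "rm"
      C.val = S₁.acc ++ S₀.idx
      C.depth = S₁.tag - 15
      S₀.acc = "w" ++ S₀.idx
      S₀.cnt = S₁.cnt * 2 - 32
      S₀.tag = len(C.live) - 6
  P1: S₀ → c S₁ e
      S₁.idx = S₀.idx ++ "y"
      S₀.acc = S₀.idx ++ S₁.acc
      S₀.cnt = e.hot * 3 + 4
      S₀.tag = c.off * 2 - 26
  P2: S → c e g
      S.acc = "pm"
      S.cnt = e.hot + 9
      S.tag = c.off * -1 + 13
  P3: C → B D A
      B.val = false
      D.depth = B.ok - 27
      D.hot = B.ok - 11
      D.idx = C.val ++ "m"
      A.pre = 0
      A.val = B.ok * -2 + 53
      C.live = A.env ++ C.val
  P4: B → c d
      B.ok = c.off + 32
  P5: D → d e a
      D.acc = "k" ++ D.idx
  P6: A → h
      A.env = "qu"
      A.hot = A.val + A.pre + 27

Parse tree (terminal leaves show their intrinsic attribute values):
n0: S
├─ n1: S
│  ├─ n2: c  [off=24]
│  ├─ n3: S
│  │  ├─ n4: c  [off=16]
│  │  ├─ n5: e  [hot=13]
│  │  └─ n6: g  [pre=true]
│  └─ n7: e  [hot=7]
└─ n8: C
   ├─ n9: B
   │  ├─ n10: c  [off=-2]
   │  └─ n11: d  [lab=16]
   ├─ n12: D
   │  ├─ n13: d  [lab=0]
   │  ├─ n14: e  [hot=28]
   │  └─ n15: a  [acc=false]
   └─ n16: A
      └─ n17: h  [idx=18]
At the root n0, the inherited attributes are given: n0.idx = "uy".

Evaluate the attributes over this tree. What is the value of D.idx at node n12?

1. n0.idx = "uy"  [given at root]
2. n1.idx = "rm"  ["rm"]
3. n2.off = 24  [terminal]
4. n3.idx = "rmy"  [S₀.idx ++ "y"]
5. n4.off = 16  [terminal]
6. n5.hot = 13  [terminal]
7. n6.pre = true  [terminal]
8. n3.acc = "pm"  ["pm"]
9. n3.cnt = 22  [e.hot + 9]
10. n3.tag = -3  [c.off * -1 + 13]
11. n7.hot = 7  [terminal]
12. n1.acc = "rmpm"  [S₀.idx ++ S₁.acc]
13. n1.cnt = 25  [e.hot * 3 + 4]
14. n1.tag = 22  [c.off * 2 - 26]
15. n8.val = "rmpmuy"  [S₁.acc ++ S₀.idx]
16. n8.depth = 7  [S₁.tag - 15]
17. n9.val = false  [false]
18. n10.off = -2  [terminal]
19. n11.lab = 16  [terminal]
20. n9.ok = 30  [c.off + 32]
21. n12.depth = 3  [B.ok - 27]
22. n12.hot = 19  [B.ok - 11]
23. n12.idx = "rmpmuym"  [C.val ++ "m"]
24. n13.lab = 0  [terminal]
25. n14.hot = 28  [terminal]
26. n15.acc = false  [terminal]
27. n12.acc = "krmpmuym"  ["k" ++ D.idx]
28. n16.pre = 0  [0]
29. n16.val = -7  [B.ok * -2 + 53]
30. n17.idx = 18  [terminal]
31. n16.env = "qu"  ["qu"]
32. n16.hot = 20  [A.val + A.pre + 27]
33. n8.live = "qurmpmuy"  [A.env ++ C.val]
34. n0.acc = "wuy"  ["w" ++ S₀.idx]
35. n0.cnt = 18  [S₁.cnt * 2 - 32]
36. n0.tag = 2  [len(C.live) - 6]

"rmpmuym"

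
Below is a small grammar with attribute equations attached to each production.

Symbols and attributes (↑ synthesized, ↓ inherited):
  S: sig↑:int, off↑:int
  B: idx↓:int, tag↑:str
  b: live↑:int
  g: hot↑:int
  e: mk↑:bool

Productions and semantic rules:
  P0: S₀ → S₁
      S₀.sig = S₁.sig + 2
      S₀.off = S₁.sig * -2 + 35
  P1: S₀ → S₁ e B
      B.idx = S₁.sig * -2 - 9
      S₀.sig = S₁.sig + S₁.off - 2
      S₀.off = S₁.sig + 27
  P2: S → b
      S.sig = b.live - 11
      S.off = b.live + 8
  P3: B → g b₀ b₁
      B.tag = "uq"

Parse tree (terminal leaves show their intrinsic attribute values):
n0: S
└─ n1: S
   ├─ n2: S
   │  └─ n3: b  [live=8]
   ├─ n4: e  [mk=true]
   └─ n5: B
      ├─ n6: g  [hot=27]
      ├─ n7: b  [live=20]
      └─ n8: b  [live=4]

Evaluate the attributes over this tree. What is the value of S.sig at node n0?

1. n3.live = 8  [terminal]
2. n2.sig = -3  [b.live - 11]
3. n2.off = 16  [b.live + 8]
4. n4.mk = true  [terminal]
5. n5.idx = -3  [S₁.sig * -2 - 9]
6. n6.hot = 27  [terminal]
7. n7.live = 20  [terminal]
8. n8.live = 4  [terminal]
9. n5.tag = "uq"  ["uq"]
10. n1.sig = 11  [S₁.sig + S₁.off - 2]
11. n1.off = 24  [S₁.sig + 27]
12. n0.sig = 13  [S₁.sig + 2]
13. n0.off = 13  [S₁.sig * -2 + 35]

13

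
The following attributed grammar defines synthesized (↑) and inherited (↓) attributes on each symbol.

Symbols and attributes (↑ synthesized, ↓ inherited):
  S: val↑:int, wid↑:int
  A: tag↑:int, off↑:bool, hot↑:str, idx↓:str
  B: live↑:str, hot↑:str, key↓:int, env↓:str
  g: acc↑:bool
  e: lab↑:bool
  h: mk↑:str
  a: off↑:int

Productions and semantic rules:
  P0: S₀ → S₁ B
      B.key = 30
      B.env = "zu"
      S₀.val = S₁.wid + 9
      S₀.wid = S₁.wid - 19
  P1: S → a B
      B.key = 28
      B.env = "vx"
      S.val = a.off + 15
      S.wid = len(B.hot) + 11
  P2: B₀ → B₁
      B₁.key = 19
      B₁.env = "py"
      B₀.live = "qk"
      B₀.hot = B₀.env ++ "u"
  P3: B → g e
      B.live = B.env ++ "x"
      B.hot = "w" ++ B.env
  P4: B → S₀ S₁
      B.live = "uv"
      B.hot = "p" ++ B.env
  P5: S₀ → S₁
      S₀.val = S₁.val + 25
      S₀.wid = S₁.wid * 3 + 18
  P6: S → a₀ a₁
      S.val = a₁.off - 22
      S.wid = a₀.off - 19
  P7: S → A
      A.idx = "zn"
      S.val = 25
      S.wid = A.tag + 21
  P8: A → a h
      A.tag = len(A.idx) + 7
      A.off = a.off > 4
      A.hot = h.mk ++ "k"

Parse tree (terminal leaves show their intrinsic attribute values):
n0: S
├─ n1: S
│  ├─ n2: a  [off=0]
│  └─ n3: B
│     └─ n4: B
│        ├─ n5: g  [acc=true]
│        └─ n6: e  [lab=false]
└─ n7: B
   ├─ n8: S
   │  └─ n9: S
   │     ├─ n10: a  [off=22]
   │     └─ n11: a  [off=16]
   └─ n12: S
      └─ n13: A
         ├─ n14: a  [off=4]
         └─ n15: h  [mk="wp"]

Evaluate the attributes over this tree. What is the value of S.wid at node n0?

-5

1. n2.off = 0  [terminal]
2. n3.key = 28  [28]
3. n3.env = "vx"  ["vx"]
4. n4.key = 19  [19]
5. n4.env = "py"  ["py"]
6. n5.acc = true  [terminal]
7. n6.lab = false  [terminal]
8. n4.live = "pyx"  [B.env ++ "x"]
9. n4.hot = "wpy"  ["w" ++ B.env]
10. n3.live = "qk"  ["qk"]
11. n3.hot = "vxu"  [B₀.env ++ "u"]
12. n1.val = 15  [a.off + 15]
13. n1.wid = 14  [len(B.hot) + 11]
14. n7.key = 30  [30]
15. n7.env = "zu"  ["zu"]
16. n10.off = 22  [terminal]
17. n11.off = 16  [terminal]
18. n9.val = -6  [a₁.off - 22]
19. n9.wid = 3  [a₀.off - 19]
20. n8.val = 19  [S₁.val + 25]
21. n8.wid = 27  [S₁.wid * 3 + 18]
22. n13.idx = "zn"  ["zn"]
23. n14.off = 4  [terminal]
24. n15.mk = "wp"  [terminal]
25. n13.tag = 9  [len(A.idx) + 7]
26. n13.off = false  [a.off > 4]
27. n13.hot = "wpk"  [h.mk ++ "k"]
28. n12.val = 25  [25]
29. n12.wid = 30  [A.tag + 21]
30. n7.live = "uv"  ["uv"]
31. n7.hot = "pzu"  ["p" ++ B.env]
32. n0.val = 23  [S₁.wid + 9]
33. n0.wid = -5  [S₁.wid - 19]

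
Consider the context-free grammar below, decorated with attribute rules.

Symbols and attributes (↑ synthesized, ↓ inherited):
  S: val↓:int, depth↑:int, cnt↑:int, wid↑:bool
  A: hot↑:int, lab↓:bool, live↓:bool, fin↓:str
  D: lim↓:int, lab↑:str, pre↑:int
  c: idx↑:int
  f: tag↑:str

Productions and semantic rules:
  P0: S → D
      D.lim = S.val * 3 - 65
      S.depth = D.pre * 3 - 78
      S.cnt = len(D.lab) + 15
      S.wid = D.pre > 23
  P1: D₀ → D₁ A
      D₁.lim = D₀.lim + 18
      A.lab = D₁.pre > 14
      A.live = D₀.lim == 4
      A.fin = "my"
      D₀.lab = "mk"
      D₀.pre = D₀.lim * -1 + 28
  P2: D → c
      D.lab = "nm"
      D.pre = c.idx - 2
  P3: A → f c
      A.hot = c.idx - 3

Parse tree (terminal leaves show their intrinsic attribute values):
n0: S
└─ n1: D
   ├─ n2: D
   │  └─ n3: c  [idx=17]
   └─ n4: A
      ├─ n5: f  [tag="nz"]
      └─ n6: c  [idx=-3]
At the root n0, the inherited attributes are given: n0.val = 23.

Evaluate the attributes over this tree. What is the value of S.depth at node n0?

1. n0.val = 23  [given at root]
2. n1.lim = 4  [S.val * 3 - 65]
3. n2.lim = 22  [D₀.lim + 18]
4. n3.idx = 17  [terminal]
5. n2.lab = "nm"  ["nm"]
6. n2.pre = 15  [c.idx - 2]
7. n4.lab = true  [D₁.pre > 14]
8. n4.live = true  [D₀.lim == 4]
9. n4.fin = "my"  ["my"]
10. n5.tag = "nz"  [terminal]
11. n6.idx = -3  [terminal]
12. n4.hot = -6  [c.idx - 3]
13. n1.lab = "mk"  ["mk"]
14. n1.pre = 24  [D₀.lim * -1 + 28]
15. n0.depth = -6  [D.pre * 3 - 78]
16. n0.cnt = 17  [len(D.lab) + 15]
17. n0.wid = true  [D.pre > 23]

-6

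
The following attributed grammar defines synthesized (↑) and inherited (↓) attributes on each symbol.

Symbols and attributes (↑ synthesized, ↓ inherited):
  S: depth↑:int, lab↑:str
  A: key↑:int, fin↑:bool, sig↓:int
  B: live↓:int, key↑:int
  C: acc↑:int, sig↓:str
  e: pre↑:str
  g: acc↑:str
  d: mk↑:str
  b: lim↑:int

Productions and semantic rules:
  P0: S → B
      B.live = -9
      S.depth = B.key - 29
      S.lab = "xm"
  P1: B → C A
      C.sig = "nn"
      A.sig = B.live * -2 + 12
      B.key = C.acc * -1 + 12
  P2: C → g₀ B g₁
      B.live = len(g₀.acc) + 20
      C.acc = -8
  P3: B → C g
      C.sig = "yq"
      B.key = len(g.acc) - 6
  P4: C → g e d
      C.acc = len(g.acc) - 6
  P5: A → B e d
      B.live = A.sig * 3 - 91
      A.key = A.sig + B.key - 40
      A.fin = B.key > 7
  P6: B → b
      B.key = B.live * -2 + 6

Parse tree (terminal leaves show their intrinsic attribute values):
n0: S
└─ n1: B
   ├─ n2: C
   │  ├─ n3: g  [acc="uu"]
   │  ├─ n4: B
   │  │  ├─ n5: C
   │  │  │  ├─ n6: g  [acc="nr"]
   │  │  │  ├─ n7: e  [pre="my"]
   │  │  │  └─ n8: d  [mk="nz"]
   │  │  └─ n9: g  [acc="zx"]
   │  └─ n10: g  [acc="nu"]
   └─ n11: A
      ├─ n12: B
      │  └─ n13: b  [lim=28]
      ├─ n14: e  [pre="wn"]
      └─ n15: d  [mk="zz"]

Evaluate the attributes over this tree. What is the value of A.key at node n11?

-2

1. n1.live = -9  [-9]
2. n2.sig = "nn"  ["nn"]
3. n3.acc = "uu"  [terminal]
4. n4.live = 22  [len(g₀.acc) + 20]
5. n5.sig = "yq"  ["yq"]
6. n6.acc = "nr"  [terminal]
7. n7.pre = "my"  [terminal]
8. n8.mk = "nz"  [terminal]
9. n5.acc = -4  [len(g.acc) - 6]
10. n9.acc = "zx"  [terminal]
11. n4.key = -4  [len(g.acc) - 6]
12. n10.acc = "nu"  [terminal]
13. n2.acc = -8  [-8]
14. n11.sig = 30  [B.live * -2 + 12]
15. n12.live = -1  [A.sig * 3 - 91]
16. n13.lim = 28  [terminal]
17. n12.key = 8  [B.live * -2 + 6]
18. n14.pre = "wn"  [terminal]
19. n15.mk = "zz"  [terminal]
20. n11.key = -2  [A.sig + B.key - 40]
21. n11.fin = true  [B.key > 7]
22. n1.key = 20  [C.acc * -1 + 12]
23. n0.depth = -9  [B.key - 29]
24. n0.lab = "xm"  ["xm"]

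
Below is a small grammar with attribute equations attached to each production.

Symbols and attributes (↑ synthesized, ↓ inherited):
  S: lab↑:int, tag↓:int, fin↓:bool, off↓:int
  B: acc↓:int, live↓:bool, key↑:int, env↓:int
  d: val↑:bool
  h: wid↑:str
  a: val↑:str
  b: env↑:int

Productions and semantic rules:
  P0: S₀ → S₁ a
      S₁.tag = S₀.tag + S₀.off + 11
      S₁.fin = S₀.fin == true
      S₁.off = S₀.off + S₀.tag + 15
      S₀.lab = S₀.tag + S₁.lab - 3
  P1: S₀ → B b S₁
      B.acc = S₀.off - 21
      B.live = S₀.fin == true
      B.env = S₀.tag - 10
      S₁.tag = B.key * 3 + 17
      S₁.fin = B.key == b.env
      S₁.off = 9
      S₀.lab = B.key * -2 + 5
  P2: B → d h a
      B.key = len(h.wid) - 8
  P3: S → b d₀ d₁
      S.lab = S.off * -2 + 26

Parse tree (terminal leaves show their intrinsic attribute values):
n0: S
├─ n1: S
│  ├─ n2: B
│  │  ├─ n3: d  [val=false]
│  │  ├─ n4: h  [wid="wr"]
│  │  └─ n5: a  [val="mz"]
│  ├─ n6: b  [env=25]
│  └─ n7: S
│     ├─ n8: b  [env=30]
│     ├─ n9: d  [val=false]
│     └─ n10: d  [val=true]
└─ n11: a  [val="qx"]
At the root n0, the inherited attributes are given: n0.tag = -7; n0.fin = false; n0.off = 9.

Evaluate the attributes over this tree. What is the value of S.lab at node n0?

7

1. n0.tag = -7  [given at root]
2. n0.fin = false  [given at root]
3. n0.off = 9  [given at root]
4. n1.tag = 13  [S₀.tag + S₀.off + 11]
5. n1.fin = false  [S₀.fin == true]
6. n1.off = 17  [S₀.off + S₀.tag + 15]
7. n2.acc = -4  [S₀.off - 21]
8. n2.live = false  [S₀.fin == true]
9. n2.env = 3  [S₀.tag - 10]
10. n3.val = false  [terminal]
11. n4.wid = "wr"  [terminal]
12. n5.val = "mz"  [terminal]
13. n2.key = -6  [len(h.wid) - 8]
14. n6.env = 25  [terminal]
15. n7.tag = -1  [B.key * 3 + 17]
16. n7.fin = false  [B.key == b.env]
17. n7.off = 9  [9]
18. n8.env = 30  [terminal]
19. n9.val = false  [terminal]
20. n10.val = true  [terminal]
21. n7.lab = 8  [S.off * -2 + 26]
22. n1.lab = 17  [B.key * -2 + 5]
23. n11.val = "qx"  [terminal]
24. n0.lab = 7  [S₀.tag + S₁.lab - 3]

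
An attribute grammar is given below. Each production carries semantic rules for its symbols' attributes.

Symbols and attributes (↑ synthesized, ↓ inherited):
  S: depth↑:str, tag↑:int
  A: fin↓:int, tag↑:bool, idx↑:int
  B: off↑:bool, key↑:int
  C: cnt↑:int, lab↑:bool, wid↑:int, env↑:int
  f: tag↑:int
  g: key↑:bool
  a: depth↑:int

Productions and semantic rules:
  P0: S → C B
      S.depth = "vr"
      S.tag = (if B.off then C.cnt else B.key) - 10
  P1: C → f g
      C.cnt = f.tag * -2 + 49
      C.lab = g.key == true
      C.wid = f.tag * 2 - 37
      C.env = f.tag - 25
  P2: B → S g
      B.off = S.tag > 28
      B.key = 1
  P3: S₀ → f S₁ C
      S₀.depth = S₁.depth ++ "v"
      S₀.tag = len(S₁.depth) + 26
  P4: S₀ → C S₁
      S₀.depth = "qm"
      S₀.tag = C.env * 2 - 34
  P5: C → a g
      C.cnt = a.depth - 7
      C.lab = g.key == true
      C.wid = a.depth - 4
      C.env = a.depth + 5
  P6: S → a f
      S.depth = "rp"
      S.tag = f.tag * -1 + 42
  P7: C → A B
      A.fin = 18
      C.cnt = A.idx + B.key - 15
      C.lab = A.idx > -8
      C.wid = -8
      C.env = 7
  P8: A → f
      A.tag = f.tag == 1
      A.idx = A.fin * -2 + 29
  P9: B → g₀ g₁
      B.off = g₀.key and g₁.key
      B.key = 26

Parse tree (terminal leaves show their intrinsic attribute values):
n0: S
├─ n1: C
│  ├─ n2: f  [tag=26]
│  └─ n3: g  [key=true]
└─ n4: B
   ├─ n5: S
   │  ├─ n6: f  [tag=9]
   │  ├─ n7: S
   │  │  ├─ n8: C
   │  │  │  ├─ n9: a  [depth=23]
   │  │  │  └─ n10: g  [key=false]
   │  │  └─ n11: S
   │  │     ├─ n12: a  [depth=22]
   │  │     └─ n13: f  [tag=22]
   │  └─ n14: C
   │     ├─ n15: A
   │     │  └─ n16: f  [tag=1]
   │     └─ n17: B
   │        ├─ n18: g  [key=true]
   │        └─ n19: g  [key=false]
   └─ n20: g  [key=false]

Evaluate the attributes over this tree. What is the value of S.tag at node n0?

1. n2.tag = 26  [terminal]
2. n3.key = true  [terminal]
3. n1.cnt = -3  [f.tag * -2 + 49]
4. n1.lab = true  [g.key == true]
5. n1.wid = 15  [f.tag * 2 - 37]
6. n1.env = 1  [f.tag - 25]
7. n6.tag = 9  [terminal]
8. n9.depth = 23  [terminal]
9. n10.key = false  [terminal]
10. n8.cnt = 16  [a.depth - 7]
11. n8.lab = false  [g.key == true]
12. n8.wid = 19  [a.depth - 4]
13. n8.env = 28  [a.depth + 5]
14. n12.depth = 22  [terminal]
15. n13.tag = 22  [terminal]
16. n11.depth = "rp"  ["rp"]
17. n11.tag = 20  [f.tag * -1 + 42]
18. n7.depth = "qm"  ["qm"]
19. n7.tag = 22  [C.env * 2 - 34]
20. n15.fin = 18  [18]
21. n16.tag = 1  [terminal]
22. n15.tag = true  [f.tag == 1]
23. n15.idx = -7  [A.fin * -2 + 29]
24. n18.key = true  [terminal]
25. n19.key = false  [terminal]
26. n17.off = false  [g₀.key and g₁.key]
27. n17.key = 26  [26]
28. n14.cnt = 4  [A.idx + B.key - 15]
29. n14.lab = true  [A.idx > -8]
30. n14.wid = -8  [-8]
31. n14.env = 7  [7]
32. n5.depth = "qmv"  [S₁.depth ++ "v"]
33. n5.tag = 28  [len(S₁.depth) + 26]
34. n20.key = false  [terminal]
35. n4.off = false  [S.tag > 28]
36. n4.key = 1  [1]
37. n0.depth = "vr"  ["vr"]
38. n0.tag = -9  [(if B.off then C.cnt else B.key) - 10]

-9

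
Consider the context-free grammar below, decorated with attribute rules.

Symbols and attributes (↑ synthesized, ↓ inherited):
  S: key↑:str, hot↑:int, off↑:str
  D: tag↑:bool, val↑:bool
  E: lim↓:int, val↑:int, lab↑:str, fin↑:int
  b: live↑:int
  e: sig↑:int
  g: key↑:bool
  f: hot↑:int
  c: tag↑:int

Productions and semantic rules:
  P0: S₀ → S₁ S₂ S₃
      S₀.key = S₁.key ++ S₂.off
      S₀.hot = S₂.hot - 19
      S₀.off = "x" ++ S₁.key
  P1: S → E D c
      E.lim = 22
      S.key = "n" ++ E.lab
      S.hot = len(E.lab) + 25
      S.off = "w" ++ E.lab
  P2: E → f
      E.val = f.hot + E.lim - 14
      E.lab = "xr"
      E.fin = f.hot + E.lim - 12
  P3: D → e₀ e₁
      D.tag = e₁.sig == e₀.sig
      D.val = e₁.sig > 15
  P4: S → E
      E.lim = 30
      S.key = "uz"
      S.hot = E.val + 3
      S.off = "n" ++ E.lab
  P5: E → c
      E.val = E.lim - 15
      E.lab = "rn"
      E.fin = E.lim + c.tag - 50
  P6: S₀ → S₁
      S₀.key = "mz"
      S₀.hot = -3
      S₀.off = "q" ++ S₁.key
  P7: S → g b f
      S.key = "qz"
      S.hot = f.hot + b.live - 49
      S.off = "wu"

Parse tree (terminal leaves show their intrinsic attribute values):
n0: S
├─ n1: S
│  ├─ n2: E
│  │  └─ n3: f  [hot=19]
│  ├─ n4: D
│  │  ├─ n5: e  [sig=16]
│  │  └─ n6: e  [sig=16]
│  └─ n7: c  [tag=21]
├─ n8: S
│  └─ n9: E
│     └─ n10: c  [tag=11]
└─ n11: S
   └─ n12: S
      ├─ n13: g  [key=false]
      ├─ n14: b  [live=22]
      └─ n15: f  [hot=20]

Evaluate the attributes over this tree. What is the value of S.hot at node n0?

1. n2.lim = 22  [22]
2. n3.hot = 19  [terminal]
3. n2.val = 27  [f.hot + E.lim - 14]
4. n2.lab = "xr"  ["xr"]
5. n2.fin = 29  [f.hot + E.lim - 12]
6. n5.sig = 16  [terminal]
7. n6.sig = 16  [terminal]
8. n4.tag = true  [e₁.sig == e₀.sig]
9. n4.val = true  [e₁.sig > 15]
10. n7.tag = 21  [terminal]
11. n1.key = "nxr"  ["n" ++ E.lab]
12. n1.hot = 27  [len(E.lab) + 25]
13. n1.off = "wxr"  ["w" ++ E.lab]
14. n9.lim = 30  [30]
15. n10.tag = 11  [terminal]
16. n9.val = 15  [E.lim - 15]
17. n9.lab = "rn"  ["rn"]
18. n9.fin = -9  [E.lim + c.tag - 50]
19. n8.key = "uz"  ["uz"]
20. n8.hot = 18  [E.val + 3]
21. n8.off = "nrn"  ["n" ++ E.lab]
22. n13.key = false  [terminal]
23. n14.live = 22  [terminal]
24. n15.hot = 20  [terminal]
25. n12.key = "qz"  ["qz"]
26. n12.hot = -7  [f.hot + b.live - 49]
27. n12.off = "wu"  ["wu"]
28. n11.key = "mz"  ["mz"]
29. n11.hot = -3  [-3]
30. n11.off = "qqz"  ["q" ++ S₁.key]
31. n0.key = "nxrnrn"  [S₁.key ++ S₂.off]
32. n0.hot = -1  [S₂.hot - 19]
33. n0.off = "xnxr"  ["x" ++ S₁.key]

-1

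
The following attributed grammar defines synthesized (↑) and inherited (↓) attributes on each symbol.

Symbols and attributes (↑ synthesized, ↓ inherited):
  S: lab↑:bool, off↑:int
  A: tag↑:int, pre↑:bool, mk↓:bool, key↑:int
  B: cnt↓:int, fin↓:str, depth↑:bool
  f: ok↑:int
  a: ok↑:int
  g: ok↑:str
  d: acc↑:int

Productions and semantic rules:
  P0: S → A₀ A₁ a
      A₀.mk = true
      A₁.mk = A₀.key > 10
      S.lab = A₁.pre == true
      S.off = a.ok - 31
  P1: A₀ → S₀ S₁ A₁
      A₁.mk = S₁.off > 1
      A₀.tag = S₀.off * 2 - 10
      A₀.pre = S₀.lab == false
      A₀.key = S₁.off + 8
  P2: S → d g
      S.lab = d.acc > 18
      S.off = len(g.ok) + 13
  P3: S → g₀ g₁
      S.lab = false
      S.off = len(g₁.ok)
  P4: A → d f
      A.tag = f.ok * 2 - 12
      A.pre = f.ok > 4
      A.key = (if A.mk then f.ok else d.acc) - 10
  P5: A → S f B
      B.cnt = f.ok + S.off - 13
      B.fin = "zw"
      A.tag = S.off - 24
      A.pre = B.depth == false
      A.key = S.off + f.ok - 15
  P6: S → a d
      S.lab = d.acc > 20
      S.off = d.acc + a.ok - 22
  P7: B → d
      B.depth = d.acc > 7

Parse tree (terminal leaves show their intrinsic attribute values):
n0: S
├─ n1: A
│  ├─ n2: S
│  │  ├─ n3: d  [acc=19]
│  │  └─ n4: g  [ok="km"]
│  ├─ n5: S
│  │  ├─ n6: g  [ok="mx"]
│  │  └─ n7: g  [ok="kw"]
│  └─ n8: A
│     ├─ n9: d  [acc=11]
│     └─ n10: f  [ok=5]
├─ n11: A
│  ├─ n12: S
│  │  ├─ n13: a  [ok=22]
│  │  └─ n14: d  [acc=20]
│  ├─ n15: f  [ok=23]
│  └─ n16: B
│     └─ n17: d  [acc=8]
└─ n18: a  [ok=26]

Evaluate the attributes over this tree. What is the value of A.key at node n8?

1. n1.mk = true  [true]
2. n3.acc = 19  [terminal]
3. n4.ok = "km"  [terminal]
4. n2.lab = true  [d.acc > 18]
5. n2.off = 15  [len(g.ok) + 13]
6. n6.ok = "mx"  [terminal]
7. n7.ok = "kw"  [terminal]
8. n5.lab = false  [false]
9. n5.off = 2  [len(g₁.ok)]
10. n8.mk = true  [S₁.off > 1]
11. n9.acc = 11  [terminal]
12. n10.ok = 5  [terminal]
13. n8.tag = -2  [f.ok * 2 - 12]
14. n8.pre = true  [f.ok > 4]
15. n8.key = -5  [(if A.mk then f.ok else d.acc) - 10]
16. n1.tag = 20  [S₀.off * 2 - 10]
17. n1.pre = false  [S₀.lab == false]
18. n1.key = 10  [S₁.off + 8]
19. n11.mk = false  [A₀.key > 10]
20. n13.ok = 22  [terminal]
21. n14.acc = 20  [terminal]
22. n12.lab = false  [d.acc > 20]
23. n12.off = 20  [d.acc + a.ok - 22]
24. n15.ok = 23  [terminal]
25. n16.cnt = 30  [f.ok + S.off - 13]
26. n16.fin = "zw"  ["zw"]
27. n17.acc = 8  [terminal]
28. n16.depth = true  [d.acc > 7]
29. n11.tag = -4  [S.off - 24]
30. n11.pre = false  [B.depth == false]
31. n11.key = 28  [S.off + f.ok - 15]
32. n18.ok = 26  [terminal]
33. n0.lab = false  [A₁.pre == true]
34. n0.off = -5  [a.ok - 31]

-5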